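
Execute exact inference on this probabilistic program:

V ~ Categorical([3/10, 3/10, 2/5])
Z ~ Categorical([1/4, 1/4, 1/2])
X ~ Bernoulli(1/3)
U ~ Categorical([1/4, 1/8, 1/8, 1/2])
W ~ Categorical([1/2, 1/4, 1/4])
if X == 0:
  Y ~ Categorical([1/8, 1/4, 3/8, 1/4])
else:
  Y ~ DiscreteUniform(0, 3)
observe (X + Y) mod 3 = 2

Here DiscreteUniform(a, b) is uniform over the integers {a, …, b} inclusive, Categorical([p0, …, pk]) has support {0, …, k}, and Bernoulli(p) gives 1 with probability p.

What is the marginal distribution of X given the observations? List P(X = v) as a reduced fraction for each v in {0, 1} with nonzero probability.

Enumerate traces; 216 have nonzero weight after conditioning:
  (V=0, Z=0, X=0, U=0, W=0, Y=2) weight 3/1280
  (V=0, Z=0, X=0, U=0, W=1, Y=2) weight 3/2560
  (V=0, Z=0, X=0, U=0, W=2, Y=2) weight 3/2560
  (V=0, Z=0, X=0, U=1, W=0, Y=2) weight 3/2560
  (V=0, Z=0, X=0, U=1, W=1, Y=2) weight 3/5120
  (V=0, Z=0, X=0, U=1, W=2, Y=2) weight 3/5120
  (V=0, Z=0, X=0, U=2, W=0, Y=2) weight 3/2560
  (V=0, Z=0, X=0, U=2, W=1, Y=2) weight 3/5120
  (V=0, Z=0, X=1, U=0, W=0, Y=1) weight 1/1280
  … 207 more
Group by X:
  weight(X=0) = 1/4
  weight(X=1) = 1/12
Total weight = 1/4 + 1/12 = 1/3
P(X=0 | obs) = 1/4 / 1/3 = 3/4
P(X=1 | obs) = 1/12 / 1/3 = 1/4

P(X=0) = 3/4, P(X=1) = 1/4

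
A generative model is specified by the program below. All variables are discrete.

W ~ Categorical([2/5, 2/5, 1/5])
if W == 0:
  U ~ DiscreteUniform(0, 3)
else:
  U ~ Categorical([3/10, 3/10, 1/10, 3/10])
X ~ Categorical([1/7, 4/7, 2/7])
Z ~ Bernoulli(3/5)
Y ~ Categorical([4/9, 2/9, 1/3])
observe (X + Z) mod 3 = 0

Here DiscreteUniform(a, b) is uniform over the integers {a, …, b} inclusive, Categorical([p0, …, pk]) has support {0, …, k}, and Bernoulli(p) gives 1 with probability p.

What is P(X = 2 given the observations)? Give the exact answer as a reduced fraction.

P(X = 2 | obs) = 3/4

Enumerate traces; 72 have nonzero weight after conditioning:
  (W=0, U=0, X=0, Z=0, Y=0) weight 4/1575
  (W=0, U=0, X=0, Z=0, Y=1) weight 2/1575
  (W=0, U=0, X=0, Z=0, Y=2) weight 1/525
  (W=0, U=0, X=2, Z=1, Y=0) weight 4/525
  (W=0, U=0, X=2, Z=1, Y=1) weight 2/525
  (W=0, U=0, X=2, Z=1, Y=2) weight 1/175
  (W=0, U=1, X=0, Z=0, Y=0) weight 4/1575
  (W=0, U=1, X=0, Z=0, Y=1) weight 2/1575
  … 64 more
Group by X:
  weight(X=0) = 2/35
  weight(X=2) = 6/35
Total weight = 2/35 + 6/35 = 8/35
P(X=0 | obs) = 2/35 / 8/35 = 1/4
P(X=2 | obs) = 6/35 / 8/35 = 3/4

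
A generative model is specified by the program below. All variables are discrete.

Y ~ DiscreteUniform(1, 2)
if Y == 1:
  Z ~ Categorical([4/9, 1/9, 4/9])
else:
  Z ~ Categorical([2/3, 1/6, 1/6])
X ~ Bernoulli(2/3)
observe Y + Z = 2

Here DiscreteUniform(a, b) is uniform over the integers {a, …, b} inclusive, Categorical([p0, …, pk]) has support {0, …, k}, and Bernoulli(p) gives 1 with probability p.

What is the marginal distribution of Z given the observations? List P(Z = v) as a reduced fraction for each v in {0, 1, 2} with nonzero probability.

P(Z=0) = 6/7, P(Z=1) = 1/7

Enumerate traces; 4 have nonzero weight after conditioning:
  (Y=1, Z=1, X=0) weight 1/54
  (Y=1, Z=1, X=1) weight 1/27
  (Y=2, Z=0, X=0) weight 1/9
  (Y=2, Z=0, X=1) weight 2/9
Group by Z:
  weight(Z=0) = 1/3
  weight(Z=1) = 1/18
Total weight = 1/3 + 1/18 = 7/18
P(Z=0 | obs) = 1/3 / 7/18 = 6/7
P(Z=1 | obs) = 1/18 / 7/18 = 1/7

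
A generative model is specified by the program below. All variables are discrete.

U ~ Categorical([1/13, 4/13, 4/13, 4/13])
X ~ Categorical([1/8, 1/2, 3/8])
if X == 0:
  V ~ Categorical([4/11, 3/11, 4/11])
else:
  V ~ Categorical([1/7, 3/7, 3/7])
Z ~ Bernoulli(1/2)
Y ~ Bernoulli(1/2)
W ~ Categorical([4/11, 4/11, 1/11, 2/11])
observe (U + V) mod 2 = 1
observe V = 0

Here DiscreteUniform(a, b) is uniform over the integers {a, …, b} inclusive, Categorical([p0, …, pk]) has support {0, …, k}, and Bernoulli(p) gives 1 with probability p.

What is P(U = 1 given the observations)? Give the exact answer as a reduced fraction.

P(U = 1 | obs) = 1/2

Enumerate traces; 96 have nonzero weight after conditioning:
  (U=1, X=0, V=0, Z=0, Y=0, W=0) weight 2/1573
  (U=1, X=0, V=0, Z=0, Y=0, W=1) weight 2/1573
  (U=1, X=0, V=0, Z=0, Y=0, W=2) weight 1/3146
  (U=1, X=0, V=0, Z=0, Y=0, W=3) weight 1/1573
  (U=1, X=0, V=0, Z=0, Y=1, W=0) weight 2/1573
  (U=1, X=0, V=0, Z=0, Y=1, W=1) weight 2/1573
  (U=1, X=0, V=0, Z=0, Y=1, W=2) weight 1/3146
  (U=1, X=0, V=0, Z=0, Y=1, W=3) weight 1/1573
  (U=3, X=0, V=0, Z=0, Y=0, W=0) weight 2/1573
  … 87 more
Group by U:
  weight(U=1) = 15/286
  weight(U=3) = 15/286
Total weight = 15/286 + 15/286 = 15/143
P(U=1 | obs) = 15/286 / 15/143 = 1/2
P(U=3 | obs) = 15/286 / 15/143 = 1/2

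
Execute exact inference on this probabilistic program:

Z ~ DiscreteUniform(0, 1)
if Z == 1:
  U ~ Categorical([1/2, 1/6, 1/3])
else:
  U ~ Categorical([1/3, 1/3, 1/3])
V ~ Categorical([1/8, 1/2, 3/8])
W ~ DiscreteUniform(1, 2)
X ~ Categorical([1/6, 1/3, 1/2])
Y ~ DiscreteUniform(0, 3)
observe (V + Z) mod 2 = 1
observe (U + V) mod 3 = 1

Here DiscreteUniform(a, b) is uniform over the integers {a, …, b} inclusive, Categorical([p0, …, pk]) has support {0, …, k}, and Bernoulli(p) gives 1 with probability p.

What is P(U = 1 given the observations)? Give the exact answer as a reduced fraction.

P(U = 1 | obs) = 1/15

Enumerate traces; 72 have nonzero weight after conditioning:
  (Z=0, U=0, V=1, W=1, X=0, Y=0) weight 1/576
  (Z=0, U=0, V=1, W=1, X=0, Y=1) weight 1/576
  (Z=0, U=0, V=1, W=1, X=0, Y=2) weight 1/576
  (Z=0, U=0, V=1, W=1, X=0, Y=3) weight 1/576
  (Z=0, U=0, V=1, W=1, X=1, Y=0) weight 1/288
  (Z=0, U=0, V=1, W=1, X=1, Y=1) weight 1/288
  (Z=0, U=0, V=1, W=1, X=1, Y=2) weight 1/288
  (Z=0, U=0, V=1, W=1, X=1, Y=3) weight 1/288
  (Z=1, U=1, V=0, W=1, X=0, Y=0) weight 1/4608
  (Z=1, U=2, V=2, W=1, X=0, Y=0) weight 1/768
  … 62 more
Group by U:
  weight(U=0) = 1/12
  weight(U=1) = 1/96
  weight(U=2) = 1/16
Total weight = 1/12 + 1/96 + 1/16 = 5/32
P(U=0 | obs) = 1/12 / 5/32 = 8/15
P(U=1 | obs) = 1/96 / 5/32 = 1/15
P(U=2 | obs) = 1/16 / 5/32 = 2/5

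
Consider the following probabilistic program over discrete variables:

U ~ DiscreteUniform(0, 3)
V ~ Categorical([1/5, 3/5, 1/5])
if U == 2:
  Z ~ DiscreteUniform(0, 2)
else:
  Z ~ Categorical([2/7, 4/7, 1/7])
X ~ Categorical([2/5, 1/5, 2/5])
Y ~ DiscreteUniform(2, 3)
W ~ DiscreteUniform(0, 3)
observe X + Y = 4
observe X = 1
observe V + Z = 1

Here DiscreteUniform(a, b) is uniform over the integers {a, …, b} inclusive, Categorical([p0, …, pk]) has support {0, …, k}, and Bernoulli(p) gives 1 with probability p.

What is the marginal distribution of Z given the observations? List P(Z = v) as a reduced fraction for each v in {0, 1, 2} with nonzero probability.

P(Z=0) = 75/118, P(Z=1) = 43/118

Enumerate traces; 32 have nonzero weight after conditioning:
  (U=0, V=0, Z=1, X=1, Y=3, W=0) weight 1/1400
  (U=0, V=0, Z=1, X=1, Y=3, W=1) weight 1/1400
  (U=0, V=0, Z=1, X=1, Y=3, W=2) weight 1/1400
  (U=0, V=0, Z=1, X=1, Y=3, W=3) weight 1/1400
  (U=0, V=1, Z=0, X=1, Y=3, W=0) weight 3/2800
  (U=0, V=1, Z=0, X=1, Y=3, W=1) weight 3/2800
  (U=0, V=1, Z=0, X=1, Y=3, W=2) weight 3/2800
  (U=0, V=1, Z=0, X=1, Y=3, W=3) weight 3/2800
  … 24 more
Group by Z:
  weight(Z=0) = 1/56
  weight(Z=1) = 43/4200
Total weight = 1/56 + 43/4200 = 59/2100
P(Z=0 | obs) = 1/56 / 59/2100 = 75/118
P(Z=1 | obs) = 43/4200 / 59/2100 = 43/118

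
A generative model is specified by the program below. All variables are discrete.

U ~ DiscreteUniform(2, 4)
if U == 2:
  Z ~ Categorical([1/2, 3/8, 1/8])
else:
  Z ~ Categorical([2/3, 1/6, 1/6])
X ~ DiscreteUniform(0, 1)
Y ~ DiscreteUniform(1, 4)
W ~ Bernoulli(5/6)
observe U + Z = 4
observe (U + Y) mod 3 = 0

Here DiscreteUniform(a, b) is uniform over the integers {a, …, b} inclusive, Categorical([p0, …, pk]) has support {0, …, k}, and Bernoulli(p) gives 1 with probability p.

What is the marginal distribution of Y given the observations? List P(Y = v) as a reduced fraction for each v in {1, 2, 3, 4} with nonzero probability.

P(Y=1) = 3/26, P(Y=2) = 8/13, P(Y=3) = 2/13, P(Y=4) = 3/26

Enumerate traces; 16 have nonzero weight after conditioning:
  (U=2, Z=2, X=0, Y=1, W=0) weight 1/1152
  (U=2, Z=2, X=0, Y=1, W=1) weight 5/1152
  (U=2, Z=2, X=0, Y=4, W=0) weight 1/1152
  (U=2, Z=2, X=0, Y=4, W=1) weight 5/1152
  (U=2, Z=2, X=1, Y=1, W=0) weight 1/1152
  (U=2, Z=2, X=1, Y=1, W=1) weight 5/1152
  (U=2, Z=2, X=1, Y=4, W=0) weight 1/1152
  (U=2, Z=2, X=1, Y=4, W=1) weight 5/1152
  (U=3, Z=1, X=0, Y=3, W=0) weight 1/864
  (U=4, Z=0, X=0, Y=2, W=0) weight 1/216
  … 6 more
Group by Y:
  weight(Y=1) = 1/96
  weight(Y=2) = 1/18
  weight(Y=3) = 1/72
  weight(Y=4) = 1/96
Total weight = 1/96 + 1/18 + 1/72 + 1/96 = 13/144
P(Y=1 | obs) = 1/96 / 13/144 = 3/26
P(Y=2 | obs) = 1/18 / 13/144 = 8/13
P(Y=3 | obs) = 1/72 / 13/144 = 2/13
P(Y=4 | obs) = 1/96 / 13/144 = 3/26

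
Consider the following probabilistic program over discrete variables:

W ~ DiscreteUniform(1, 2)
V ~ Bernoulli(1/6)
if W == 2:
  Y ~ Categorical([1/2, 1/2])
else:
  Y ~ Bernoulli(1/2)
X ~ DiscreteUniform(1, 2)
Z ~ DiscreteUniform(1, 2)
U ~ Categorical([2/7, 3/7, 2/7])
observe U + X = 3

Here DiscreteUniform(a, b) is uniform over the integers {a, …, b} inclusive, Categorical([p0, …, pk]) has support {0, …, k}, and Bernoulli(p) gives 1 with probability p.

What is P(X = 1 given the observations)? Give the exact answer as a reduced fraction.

P(X = 1 | obs) = 2/5

Enumerate traces; 32 have nonzero weight after conditioning:
  (W=1, V=0, Y=0, X=1, Z=1, U=2) weight 5/336
  (W=1, V=0, Y=0, X=1, Z=2, U=2) weight 5/336
  (W=1, V=0, Y=0, X=2, Z=1, U=1) weight 5/224
  (W=1, V=0, Y=0, X=2, Z=2, U=1) weight 5/224
  (W=1, V=0, Y=1, X=1, Z=1, U=2) weight 5/336
  (W=1, V=0, Y=1, X=1, Z=2, U=2) weight 5/336
  (W=1, V=0, Y=1, X=2, Z=1, U=1) weight 5/224
  (W=1, V=0, Y=1, X=2, Z=2, U=1) weight 5/224
  … 24 more
Group by X:
  weight(X=1) = 1/7
  weight(X=2) = 3/14
Total weight = 1/7 + 3/14 = 5/14
P(X=1 | obs) = 1/7 / 5/14 = 2/5
P(X=2 | obs) = 3/14 / 5/14 = 3/5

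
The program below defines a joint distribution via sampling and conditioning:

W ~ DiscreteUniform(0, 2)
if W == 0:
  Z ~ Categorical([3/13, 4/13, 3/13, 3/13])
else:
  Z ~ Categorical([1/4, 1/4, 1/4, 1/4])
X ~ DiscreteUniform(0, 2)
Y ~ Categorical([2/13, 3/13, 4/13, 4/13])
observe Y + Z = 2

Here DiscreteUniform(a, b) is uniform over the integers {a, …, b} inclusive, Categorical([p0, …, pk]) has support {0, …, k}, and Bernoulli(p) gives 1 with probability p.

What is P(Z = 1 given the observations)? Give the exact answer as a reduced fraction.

Enumerate traces; 27 have nonzero weight after conditioning:
  (W=0, Z=0, X=0, Y=2) weight 4/507
  (W=0, Z=0, X=1, Y=2) weight 4/507
  (W=0, Z=0, X=2, Y=2) weight 4/507
  (W=0, Z=1, X=0, Y=1) weight 4/507
  (W=0, Z=1, X=1, Y=1) weight 4/507
  (W=0, Z=1, X=2, Y=1) weight 4/507
  (W=0, Z=2, X=0, Y=0) weight 2/507
  (W=0, Z=2, X=1, Y=0) weight 2/507
  … 19 more
Group by Z:
  weight(Z=0) = 38/507
  weight(Z=1) = 21/338
  weight(Z=2) = 19/507
Total weight = 38/507 + 21/338 + 19/507 = 59/338
P(Z=0 | obs) = 38/507 / 59/338 = 76/177
P(Z=1 | obs) = 21/338 / 59/338 = 21/59
P(Z=2 | obs) = 19/507 / 59/338 = 38/177

P(Z = 1 | obs) = 21/59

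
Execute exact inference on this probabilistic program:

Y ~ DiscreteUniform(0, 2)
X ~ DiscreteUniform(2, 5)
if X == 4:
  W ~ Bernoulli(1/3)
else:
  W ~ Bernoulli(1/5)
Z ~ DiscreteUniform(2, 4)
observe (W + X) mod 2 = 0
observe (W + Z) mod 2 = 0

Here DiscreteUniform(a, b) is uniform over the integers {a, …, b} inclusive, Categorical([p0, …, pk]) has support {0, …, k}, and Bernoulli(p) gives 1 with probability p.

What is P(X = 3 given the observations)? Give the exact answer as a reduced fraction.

Enumerate traces; 18 have nonzero weight after conditioning:
  (Y=0, X=2, W=0, Z=2) weight 1/45
  (Y=0, X=2, W=0, Z=4) weight 1/45
  (Y=0, X=3, W=1, Z=3) weight 1/180
  (Y=0, X=4, W=0, Z=2) weight 1/54
  (Y=0, X=4, W=0, Z=4) weight 1/54
  (Y=0, X=5, W=1, Z=3) weight 1/180
  (Y=1, X=2, W=0, Z=2) weight 1/45
  (Y=1, X=2, W=0, Z=4) weight 1/45
  … 10 more
Group by X:
  weight(X=2) = 2/15
  weight(X=3) = 1/60
  weight(X=4) = 1/9
  weight(X=5) = 1/60
Total weight = 2/15 + 1/60 + 1/9 + 1/60 = 5/18
P(X=2 | obs) = 2/15 / 5/18 = 12/25
P(X=3 | obs) = 1/60 / 5/18 = 3/50
P(X=4 | obs) = 1/9 / 5/18 = 2/5
P(X=5 | obs) = 1/60 / 5/18 = 3/50

P(X = 3 | obs) = 3/50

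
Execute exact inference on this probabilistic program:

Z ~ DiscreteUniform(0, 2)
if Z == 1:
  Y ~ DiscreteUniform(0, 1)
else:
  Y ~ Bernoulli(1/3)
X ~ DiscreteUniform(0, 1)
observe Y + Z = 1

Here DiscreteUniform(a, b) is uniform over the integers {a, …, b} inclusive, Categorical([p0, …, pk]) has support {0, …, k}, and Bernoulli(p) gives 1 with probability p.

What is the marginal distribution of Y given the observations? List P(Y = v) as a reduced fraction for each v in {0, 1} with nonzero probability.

P(Y=0) = 3/5, P(Y=1) = 2/5

Enumerate traces; 4 have nonzero weight after conditioning:
  (Z=0, Y=1, X=0) weight 1/18
  (Z=0, Y=1, X=1) weight 1/18
  (Z=1, Y=0, X=0) weight 1/12
  (Z=1, Y=0, X=1) weight 1/12
Group by Y:
  weight(Y=0) = 1/6
  weight(Y=1) = 1/9
Total weight = 1/6 + 1/9 = 5/18
P(Y=0 | obs) = 1/6 / 5/18 = 3/5
P(Y=1 | obs) = 1/9 / 5/18 = 2/5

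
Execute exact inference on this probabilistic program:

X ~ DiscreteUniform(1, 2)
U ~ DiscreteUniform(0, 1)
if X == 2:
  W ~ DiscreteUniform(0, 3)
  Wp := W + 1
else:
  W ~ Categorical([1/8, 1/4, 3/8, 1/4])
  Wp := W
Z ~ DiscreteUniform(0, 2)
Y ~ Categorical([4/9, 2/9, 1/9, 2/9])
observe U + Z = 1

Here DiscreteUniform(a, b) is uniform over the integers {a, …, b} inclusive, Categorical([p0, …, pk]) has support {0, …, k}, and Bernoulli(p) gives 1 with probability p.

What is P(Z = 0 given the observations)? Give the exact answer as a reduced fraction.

P(Z = 0 | obs) = 1/2

Enumerate traces; 64 have nonzero weight after conditioning:
  (X=1, U=0, W=0, Z=1, Y=0) weight 1/216
  (X=1, U=0, W=0, Z=1, Y=1) weight 1/432
  (X=1, U=0, W=0, Z=1, Y=2) weight 1/864
  (X=1, U=0, W=0, Z=1, Y=3) weight 1/432
  (X=1, U=0, W=1, Z=1, Y=0) weight 1/108
  (X=1, U=0, W=1, Z=1, Y=1) weight 1/216
  (X=1, U=0, W=1, Z=1, Y=2) weight 1/432
  (X=1, U=0, W=1, Z=1, Y=3) weight 1/216
  (X=1, U=1, W=0, Z=0, Y=0) weight 1/216
  … 55 more
Group by Z:
  weight(Z=0) = 1/6
  weight(Z=1) = 1/6
Total weight = 1/6 + 1/6 = 1/3
P(Z=0 | obs) = 1/6 / 1/3 = 1/2
P(Z=1 | obs) = 1/6 / 1/3 = 1/2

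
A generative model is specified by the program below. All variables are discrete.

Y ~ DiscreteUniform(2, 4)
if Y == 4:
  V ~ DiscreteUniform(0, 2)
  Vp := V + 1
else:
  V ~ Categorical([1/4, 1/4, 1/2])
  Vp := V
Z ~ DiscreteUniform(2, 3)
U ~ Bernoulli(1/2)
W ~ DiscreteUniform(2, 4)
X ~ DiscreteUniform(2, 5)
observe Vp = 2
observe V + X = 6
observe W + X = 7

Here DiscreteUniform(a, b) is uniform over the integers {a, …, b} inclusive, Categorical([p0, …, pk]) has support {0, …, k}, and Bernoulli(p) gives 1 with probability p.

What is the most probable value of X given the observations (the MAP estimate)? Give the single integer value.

argmax_v P(X = v | obs) = 4

Enumerate traces; 12 have nonzero weight after conditioning:
  (Y=2, V=2, Z=2, U=0, W=3, X=4) weight 1/288
  (Y=2, V=2, Z=2, U=1, W=3, X=4) weight 1/288
  (Y=2, V=2, Z=3, U=0, W=3, X=4) weight 1/288
  (Y=2, V=2, Z=3, U=1, W=3, X=4) weight 1/288
  (Y=3, V=2, Z=2, U=0, W=3, X=4) weight 1/288
  (Y=3, V=2, Z=2, U=1, W=3, X=4) weight 1/288
  (Y=3, V=2, Z=3, U=0, W=3, X=4) weight 1/288
  (Y=3, V=2, Z=3, U=1, W=3, X=4) weight 1/288
  (Y=4, V=1, Z=2, U=0, W=2, X=5) weight 1/432
  … 3 more
Group by X:
  weight(X=4) = 1/36
  weight(X=5) = 1/108
Total weight = 1/36 + 1/108 = 1/27
P(X=4 | obs) = 1/36 / 1/27 = 3/4
P(X=5 | obs) = 1/108 / 1/27 = 1/4
argmax = 4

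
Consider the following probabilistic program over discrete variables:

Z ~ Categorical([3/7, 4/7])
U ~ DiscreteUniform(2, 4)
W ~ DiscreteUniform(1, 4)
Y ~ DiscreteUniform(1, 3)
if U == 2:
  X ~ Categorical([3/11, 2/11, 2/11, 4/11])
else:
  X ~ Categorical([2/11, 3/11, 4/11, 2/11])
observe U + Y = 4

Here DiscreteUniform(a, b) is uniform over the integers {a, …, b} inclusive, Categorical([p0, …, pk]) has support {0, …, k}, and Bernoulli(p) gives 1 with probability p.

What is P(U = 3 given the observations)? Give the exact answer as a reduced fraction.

Enumerate traces; 64 have nonzero weight after conditioning:
  (Z=0, U=2, W=1, Y=2, X=0) weight 1/308
  (Z=0, U=2, W=1, Y=2, X=1) weight 1/462
  (Z=0, U=2, W=1, Y=2, X=2) weight 1/462
  (Z=0, U=2, W=1, Y=2, X=3) weight 1/231
  (Z=0, U=2, W=2, Y=2, X=0) weight 1/308
  (Z=0, U=2, W=2, Y=2, X=1) weight 1/462
  (Z=0, U=2, W=2, Y=2, X=2) weight 1/462
  (Z=0, U=2, W=2, Y=2, X=3) weight 1/231
  (Z=0, U=3, W=1, Y=1, X=0) weight 1/462
  … 55 more
Group by U:
  weight(U=2) = 1/9
  weight(U=3) = 1/9
Total weight = 1/9 + 1/9 = 2/9
P(U=2 | obs) = 1/9 / 2/9 = 1/2
P(U=3 | obs) = 1/9 / 2/9 = 1/2

P(U = 3 | obs) = 1/2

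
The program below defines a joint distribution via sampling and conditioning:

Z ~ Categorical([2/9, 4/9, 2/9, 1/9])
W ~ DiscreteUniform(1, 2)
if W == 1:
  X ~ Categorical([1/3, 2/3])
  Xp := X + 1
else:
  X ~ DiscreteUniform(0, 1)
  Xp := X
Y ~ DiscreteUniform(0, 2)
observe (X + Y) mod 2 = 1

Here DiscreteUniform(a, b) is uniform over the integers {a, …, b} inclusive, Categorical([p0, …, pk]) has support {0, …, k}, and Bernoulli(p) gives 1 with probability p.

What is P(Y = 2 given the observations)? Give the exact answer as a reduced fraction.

Enumerate traces; 24 have nonzero weight after conditioning:
  (Z=0, W=1, X=0, Y=1) weight 1/81
  (Z=0, W=1, X=1, Y=0) weight 2/81
  (Z=0, W=1, X=1, Y=2) weight 2/81
  (Z=0, W=2, X=0, Y=1) weight 1/54
  (Z=0, W=2, X=1, Y=0) weight 1/54
  (Z=0, W=2, X=1, Y=2) weight 1/54
  (Z=1, W=1, X=0, Y=1) weight 2/81
  (Z=1, W=1, X=1, Y=0) weight 4/81
  … 16 more
Group by Y:
  weight(Y=0) = 7/36
  weight(Y=1) = 5/36
  weight(Y=2) = 7/36
Total weight = 7/36 + 5/36 + 7/36 = 19/36
P(Y=0 | obs) = 7/36 / 19/36 = 7/19
P(Y=1 | obs) = 5/36 / 19/36 = 5/19
P(Y=2 | obs) = 7/36 / 19/36 = 7/19

P(Y = 2 | obs) = 7/19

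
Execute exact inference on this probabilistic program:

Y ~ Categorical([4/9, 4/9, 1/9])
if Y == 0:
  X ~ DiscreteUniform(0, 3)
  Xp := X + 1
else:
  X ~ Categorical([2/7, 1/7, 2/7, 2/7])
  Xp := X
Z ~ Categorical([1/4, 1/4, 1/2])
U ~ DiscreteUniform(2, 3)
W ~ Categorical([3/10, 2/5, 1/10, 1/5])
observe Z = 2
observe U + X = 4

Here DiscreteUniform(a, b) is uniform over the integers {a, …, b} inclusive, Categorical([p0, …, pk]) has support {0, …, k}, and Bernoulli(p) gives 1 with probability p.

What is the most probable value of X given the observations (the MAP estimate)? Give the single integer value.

argmax_v P(X = v | obs) = 2

Enumerate traces; 24 have nonzero weight after conditioning:
  (Y=0, X=1, Z=2, U=3, W=0) weight 1/120
  (Y=0, X=1, Z=2, U=3, W=1) weight 1/90
  (Y=0, X=1, Z=2, U=3, W=2) weight 1/360
  (Y=0, X=1, Z=2, U=3, W=3) weight 1/180
  (Y=0, X=2, Z=2, U=2, W=0) weight 1/120
  (Y=0, X=2, Z=2, U=2, W=1) weight 1/90
  (Y=0, X=2, Z=2, U=2, W=2) weight 1/360
  (Y=0, X=2, Z=2, U=2, W=3) weight 1/180
  … 16 more
Group by X:
  weight(X=1) = 1/21
  weight(X=2) = 17/252
Total weight = 1/21 + 17/252 = 29/252
P(X=1 | obs) = 1/21 / 29/252 = 12/29
P(X=2 | obs) = 17/252 / 29/252 = 17/29
argmax = 2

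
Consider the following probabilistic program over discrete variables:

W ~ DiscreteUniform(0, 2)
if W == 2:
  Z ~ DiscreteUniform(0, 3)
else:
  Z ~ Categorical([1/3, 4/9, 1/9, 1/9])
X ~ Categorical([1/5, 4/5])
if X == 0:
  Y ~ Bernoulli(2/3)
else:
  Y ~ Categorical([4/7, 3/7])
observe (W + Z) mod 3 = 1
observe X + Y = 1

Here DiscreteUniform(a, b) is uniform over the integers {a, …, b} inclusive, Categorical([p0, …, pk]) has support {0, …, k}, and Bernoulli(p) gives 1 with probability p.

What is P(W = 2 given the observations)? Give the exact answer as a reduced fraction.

P(W = 2 | obs) = 9/41

Enumerate traces; 8 have nonzero weight after conditioning:
  (W=0, Z=1, X=0, Y=1) weight 8/405
  (W=0, Z=1, X=1, Y=0) weight 64/945
  (W=1, Z=0, X=0, Y=1) weight 2/135
  (W=1, Z=0, X=1, Y=0) weight 16/315
  (W=1, Z=3, X=0, Y=1) weight 2/405
  (W=1, Z=3, X=1, Y=0) weight 16/945
  (W=2, Z=2, X=0, Y=1) weight 1/90
  (W=2, Z=2, X=1, Y=0) weight 4/105
Group by W:
  weight(W=0) = 248/2835
  weight(W=1) = 248/2835
  weight(W=2) = 31/630
Total weight = 248/2835 + 248/2835 + 31/630 = 1271/5670
P(W=0 | obs) = 248/2835 / 1271/5670 = 16/41
P(W=1 | obs) = 248/2835 / 1271/5670 = 16/41
P(W=2 | obs) = 31/630 / 1271/5670 = 9/41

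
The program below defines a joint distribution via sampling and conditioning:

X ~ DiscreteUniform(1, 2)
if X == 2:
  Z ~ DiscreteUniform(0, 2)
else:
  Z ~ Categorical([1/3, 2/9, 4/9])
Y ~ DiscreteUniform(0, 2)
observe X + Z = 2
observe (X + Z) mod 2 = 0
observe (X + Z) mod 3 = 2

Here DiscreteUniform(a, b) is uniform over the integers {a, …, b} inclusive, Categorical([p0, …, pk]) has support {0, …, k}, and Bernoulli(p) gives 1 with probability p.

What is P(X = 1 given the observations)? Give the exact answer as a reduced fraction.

P(X = 1 | obs) = 2/5

Enumerate traces; 6 have nonzero weight after conditioning:
  (X=1, Z=1, Y=0) weight 1/27
  (X=1, Z=1, Y=1) weight 1/27
  (X=1, Z=1, Y=2) weight 1/27
  (X=2, Z=0, Y=0) weight 1/18
  (X=2, Z=0, Y=1) weight 1/18
  (X=2, Z=0, Y=2) weight 1/18
Group by X:
  weight(X=1) = 1/9
  weight(X=2) = 1/6
Total weight = 1/9 + 1/6 = 5/18
P(X=1 | obs) = 1/9 / 5/18 = 2/5
P(X=2 | obs) = 1/6 / 5/18 = 3/5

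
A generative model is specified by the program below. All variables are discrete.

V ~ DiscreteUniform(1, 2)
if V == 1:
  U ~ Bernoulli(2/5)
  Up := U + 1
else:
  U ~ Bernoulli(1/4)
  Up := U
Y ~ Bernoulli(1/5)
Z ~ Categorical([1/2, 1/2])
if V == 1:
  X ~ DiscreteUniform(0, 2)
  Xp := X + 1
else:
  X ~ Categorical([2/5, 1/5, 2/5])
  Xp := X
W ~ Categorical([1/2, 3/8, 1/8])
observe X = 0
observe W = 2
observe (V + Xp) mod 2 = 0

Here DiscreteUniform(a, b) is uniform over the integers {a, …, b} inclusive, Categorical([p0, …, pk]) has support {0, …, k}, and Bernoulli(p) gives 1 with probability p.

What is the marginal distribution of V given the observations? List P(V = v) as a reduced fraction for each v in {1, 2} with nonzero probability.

P(V=1) = 5/11, P(V=2) = 6/11

Enumerate traces; 16 have nonzero weight after conditioning:
  (V=1, U=0, Y=0, Z=0, X=0, W=2) weight 1/200
  (V=1, U=0, Y=0, Z=1, X=0, W=2) weight 1/200
  (V=1, U=0, Y=1, Z=0, X=0, W=2) weight 1/800
  (V=1, U=0, Y=1, Z=1, X=0, W=2) weight 1/800
  (V=1, U=1, Y=0, Z=0, X=0, W=2) weight 1/300
  (V=1, U=1, Y=0, Z=1, X=0, W=2) weight 1/300
  (V=1, U=1, Y=1, Z=0, X=0, W=2) weight 1/1200
  (V=1, U=1, Y=1, Z=1, X=0, W=2) weight 1/1200
  (V=2, U=0, Y=0, Z=0, X=0, W=2) weight 3/400
  … 7 more
Group by V:
  weight(V=1) = 1/48
  weight(V=2) = 1/40
Total weight = 1/48 + 1/40 = 11/240
P(V=1 | obs) = 1/48 / 11/240 = 5/11
P(V=2 | obs) = 1/40 / 11/240 = 6/11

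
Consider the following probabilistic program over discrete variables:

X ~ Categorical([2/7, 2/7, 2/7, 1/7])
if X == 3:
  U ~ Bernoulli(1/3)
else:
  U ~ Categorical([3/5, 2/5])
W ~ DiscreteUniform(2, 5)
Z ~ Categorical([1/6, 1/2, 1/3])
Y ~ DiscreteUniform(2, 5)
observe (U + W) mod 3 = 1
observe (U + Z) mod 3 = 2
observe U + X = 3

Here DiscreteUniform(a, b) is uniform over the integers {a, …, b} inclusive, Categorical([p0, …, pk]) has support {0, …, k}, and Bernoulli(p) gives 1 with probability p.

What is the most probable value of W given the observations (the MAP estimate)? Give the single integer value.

Enumerate traces; 8 have nonzero weight after conditioning:
  (X=2, U=1, W=3, Z=1, Y=2) weight 1/280
  (X=2, U=1, W=3, Z=1, Y=3) weight 1/280
  (X=2, U=1, W=3, Z=1, Y=4) weight 1/280
  (X=2, U=1, W=3, Z=1, Y=5) weight 1/280
  (X=3, U=0, W=4, Z=2, Y=2) weight 1/504
  (X=3, U=0, W=4, Z=2, Y=3) weight 1/504
  (X=3, U=0, W=4, Z=2, Y=4) weight 1/504
  (X=3, U=0, W=4, Z=2, Y=5) weight 1/504
Group by W:
  weight(W=3) = 1/70
  weight(W=4) = 1/126
Total weight = 1/70 + 1/126 = 1/45
P(W=3 | obs) = 1/70 / 1/45 = 9/14
P(W=4 | obs) = 1/126 / 1/45 = 5/14
argmax = 3

argmax_v P(W = v | obs) = 3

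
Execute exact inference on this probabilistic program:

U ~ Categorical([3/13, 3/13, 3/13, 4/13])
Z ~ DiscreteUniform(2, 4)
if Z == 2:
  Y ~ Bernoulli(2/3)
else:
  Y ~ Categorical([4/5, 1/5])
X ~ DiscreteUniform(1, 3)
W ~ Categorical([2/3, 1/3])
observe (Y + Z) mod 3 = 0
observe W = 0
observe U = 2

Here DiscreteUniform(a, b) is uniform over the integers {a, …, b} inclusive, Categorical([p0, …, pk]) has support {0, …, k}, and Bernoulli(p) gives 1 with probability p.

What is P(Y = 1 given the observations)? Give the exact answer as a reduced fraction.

Enumerate traces; 6 have nonzero weight after conditioning:
  (U=2, Z=2, Y=1, X=1, W=0) weight 4/351
  (U=2, Z=2, Y=1, X=2, W=0) weight 4/351
  (U=2, Z=2, Y=1, X=3, W=0) weight 4/351
  (U=2, Z=3, Y=0, X=1, W=0) weight 8/585
  (U=2, Z=3, Y=0, X=2, W=0) weight 8/585
  (U=2, Z=3, Y=0, X=3, W=0) weight 8/585
Group by Y:
  weight(Y=0) = 8/195
  weight(Y=1) = 4/117
Total weight = 8/195 + 4/117 = 44/585
P(Y=0 | obs) = 8/195 / 44/585 = 6/11
P(Y=1 | obs) = 4/117 / 44/585 = 5/11

P(Y = 1 | obs) = 5/11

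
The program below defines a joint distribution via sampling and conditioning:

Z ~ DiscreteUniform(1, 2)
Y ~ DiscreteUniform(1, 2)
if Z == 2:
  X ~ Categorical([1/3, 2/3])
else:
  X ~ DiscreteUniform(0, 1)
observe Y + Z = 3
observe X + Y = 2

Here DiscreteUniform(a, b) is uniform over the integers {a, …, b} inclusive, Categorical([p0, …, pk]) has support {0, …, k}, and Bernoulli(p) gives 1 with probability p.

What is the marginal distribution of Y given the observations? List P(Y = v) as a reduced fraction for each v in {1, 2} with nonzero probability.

Enumerate traces; 2 have nonzero weight after conditioning:
  (Z=1, Y=2, X=0) weight 1/8
  (Z=2, Y=1, X=1) weight 1/6
Group by Y:
  weight(Y=1) = 1/6
  weight(Y=2) = 1/8
Total weight = 1/6 + 1/8 = 7/24
P(Y=1 | obs) = 1/6 / 7/24 = 4/7
P(Y=2 | obs) = 1/8 / 7/24 = 3/7

P(Y=1) = 4/7, P(Y=2) = 3/7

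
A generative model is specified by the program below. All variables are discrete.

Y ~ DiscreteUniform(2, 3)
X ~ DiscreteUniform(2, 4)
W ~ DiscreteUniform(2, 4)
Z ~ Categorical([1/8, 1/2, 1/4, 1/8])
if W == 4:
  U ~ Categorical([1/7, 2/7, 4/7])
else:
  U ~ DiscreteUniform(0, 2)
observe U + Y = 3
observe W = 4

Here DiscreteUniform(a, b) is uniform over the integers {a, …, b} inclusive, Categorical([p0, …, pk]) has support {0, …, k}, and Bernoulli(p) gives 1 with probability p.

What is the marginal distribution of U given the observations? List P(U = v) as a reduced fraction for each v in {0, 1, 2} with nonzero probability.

P(U=0) = 1/3, P(U=1) = 2/3

Enumerate traces; 24 have nonzero weight after conditioning:
  (Y=2, X=2, W=4, Z=0, U=1) weight 1/504
  (Y=2, X=2, W=4, Z=1, U=1) weight 1/126
  (Y=2, X=2, W=4, Z=2, U=1) weight 1/252
  (Y=2, X=2, W=4, Z=3, U=1) weight 1/504
  (Y=2, X=3, W=4, Z=0, U=1) weight 1/504
  (Y=2, X=3, W=4, Z=1, U=1) weight 1/126
  (Y=2, X=3, W=4, Z=2, U=1) weight 1/252
  (Y=2, X=3, W=4, Z=3, U=1) weight 1/504
  (Y=3, X=2, W=4, Z=0, U=0) weight 1/1008
  … 15 more
Group by U:
  weight(U=0) = 1/42
  weight(U=1) = 1/21
Total weight = 1/42 + 1/21 = 1/14
P(U=0 | obs) = 1/42 / 1/14 = 1/3
P(U=1 | obs) = 1/21 / 1/14 = 2/3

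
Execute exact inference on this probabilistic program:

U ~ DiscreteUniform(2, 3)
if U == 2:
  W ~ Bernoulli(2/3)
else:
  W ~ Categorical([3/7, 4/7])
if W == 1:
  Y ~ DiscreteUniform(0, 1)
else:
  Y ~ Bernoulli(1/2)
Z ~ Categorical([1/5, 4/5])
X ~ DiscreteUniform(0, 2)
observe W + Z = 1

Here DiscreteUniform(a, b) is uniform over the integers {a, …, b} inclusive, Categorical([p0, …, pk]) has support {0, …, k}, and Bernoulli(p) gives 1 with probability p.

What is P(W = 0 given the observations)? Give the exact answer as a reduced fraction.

Enumerate traces; 24 have nonzero weight after conditioning:
  (U=2, W=0, Y=0, Z=1, X=0) weight 1/45
  (U=2, W=0, Y=0, Z=1, X=1) weight 1/45
  (U=2, W=0, Y=0, Z=1, X=2) weight 1/45
  (U=2, W=0, Y=1, Z=1, X=0) weight 1/45
  (U=2, W=0, Y=1, Z=1, X=1) weight 1/45
  (U=2, W=0, Y=1, Z=1, X=2) weight 1/45
  (U=2, W=1, Y=0, Z=0, X=0) weight 1/90
  (U=2, W=1, Y=0, Z=0, X=1) weight 1/90
  … 16 more
Group by W:
  weight(W=0) = 32/105
  weight(W=1) = 13/105
Total weight = 32/105 + 13/105 = 3/7
P(W=0 | obs) = 32/105 / 3/7 = 32/45
P(W=1 | obs) = 13/105 / 3/7 = 13/45

P(W = 0 | obs) = 32/45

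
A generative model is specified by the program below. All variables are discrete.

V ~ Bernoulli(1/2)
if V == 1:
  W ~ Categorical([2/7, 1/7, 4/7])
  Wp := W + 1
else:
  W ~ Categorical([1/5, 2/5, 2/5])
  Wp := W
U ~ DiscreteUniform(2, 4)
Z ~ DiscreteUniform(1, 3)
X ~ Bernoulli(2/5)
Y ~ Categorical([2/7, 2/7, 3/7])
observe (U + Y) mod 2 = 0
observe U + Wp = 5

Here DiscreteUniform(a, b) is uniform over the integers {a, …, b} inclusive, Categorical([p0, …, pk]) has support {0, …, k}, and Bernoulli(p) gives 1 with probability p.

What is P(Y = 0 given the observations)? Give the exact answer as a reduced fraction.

Enumerate traces; 48 have nonzero weight after conditioning:
  (V=0, W=1, U=4, Z=1, X=0, Y=0) weight 2/525
  (V=0, W=1, U=4, Z=1, X=0, Y=2) weight 1/175
  (V=0, W=1, U=4, Z=1, X=1, Y=0) weight 4/1575
  (V=0, W=1, U=4, Z=1, X=1, Y=2) weight 2/525
  (V=0, W=1, U=4, Z=2, X=0, Y=0) weight 2/525
  (V=0, W=1, U=4, Z=2, X=0, Y=2) weight 1/175
  (V=0, W=1, U=4, Z=2, X=1, Y=0) weight 4/1575
  (V=0, W=1, U=4, Z=2, X=1, Y=2) weight 2/525
  (V=0, W=2, U=3, Z=1, X=0, Y=1) weight 2/525
  … 39 more
Group by Y:
  weight(Y=0) = 44/735
  weight(Y=1) = 19/735
  weight(Y=2) = 22/245
Total weight = 44/735 + 19/735 + 22/245 = 43/245
P(Y=0 | obs) = 44/735 / 43/245 = 44/129
P(Y=1 | obs) = 19/735 / 43/245 = 19/129
P(Y=2 | obs) = 22/245 / 43/245 = 22/43

P(Y = 0 | obs) = 44/129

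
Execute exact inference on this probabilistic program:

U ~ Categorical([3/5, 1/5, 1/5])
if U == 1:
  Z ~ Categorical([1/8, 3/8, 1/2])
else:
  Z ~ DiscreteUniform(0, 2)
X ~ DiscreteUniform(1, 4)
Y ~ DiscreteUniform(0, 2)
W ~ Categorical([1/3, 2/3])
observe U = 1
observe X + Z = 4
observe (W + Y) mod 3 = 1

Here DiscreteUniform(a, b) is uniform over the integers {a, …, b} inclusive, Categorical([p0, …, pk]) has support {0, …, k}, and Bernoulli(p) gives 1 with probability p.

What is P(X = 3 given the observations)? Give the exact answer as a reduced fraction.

Enumerate traces; 6 have nonzero weight after conditioning:
  (U=1, Z=0, X=4, Y=0, W=1) weight 1/720
  (U=1, Z=0, X=4, Y=1, W=0) weight 1/1440
  (U=1, Z=1, X=3, Y=0, W=1) weight 1/240
  (U=1, Z=1, X=3, Y=1, W=0) weight 1/480
  (U=1, Z=2, X=2, Y=0, W=1) weight 1/180
  (U=1, Z=2, X=2, Y=1, W=0) weight 1/360
Group by X:
  weight(X=2) = 1/120
  weight(X=3) = 1/160
  weight(X=4) = 1/480
Total weight = 1/120 + 1/160 + 1/480 = 1/60
P(X=2 | obs) = 1/120 / 1/60 = 1/2
P(X=3 | obs) = 1/160 / 1/60 = 3/8
P(X=4 | obs) = 1/480 / 1/60 = 1/8

P(X = 3 | obs) = 3/8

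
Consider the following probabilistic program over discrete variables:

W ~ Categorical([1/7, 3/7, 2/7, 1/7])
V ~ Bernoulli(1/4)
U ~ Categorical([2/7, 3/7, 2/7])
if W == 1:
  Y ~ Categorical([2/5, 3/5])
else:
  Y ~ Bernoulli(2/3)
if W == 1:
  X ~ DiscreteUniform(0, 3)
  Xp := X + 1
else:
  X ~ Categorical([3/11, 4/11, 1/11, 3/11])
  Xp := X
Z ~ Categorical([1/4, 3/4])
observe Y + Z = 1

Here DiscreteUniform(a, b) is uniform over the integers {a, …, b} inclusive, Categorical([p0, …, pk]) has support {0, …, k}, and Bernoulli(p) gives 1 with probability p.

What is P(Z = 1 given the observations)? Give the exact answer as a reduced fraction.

Enumerate traces; 192 have nonzero weight after conditioning:
  (W=0, V=0, U=0, Y=0, X=0, Z=1) weight 9/4312
  (W=0, V=0, U=0, Y=0, X=1, Z=1) weight 3/1078
  (W=0, V=0, U=0, Y=0, X=2, Z=1) weight 3/4312
  (W=0, V=0, U=0, Y=0, X=3, Z=1) weight 9/4312
  (W=0, V=0, U=0, Y=1, X=0, Z=0) weight 3/2156
  (W=0, V=0, U=0, Y=1, X=1, Z=0) weight 1/539
  (W=0, V=0, U=0, Y=1, X=2, Z=0) weight 1/2156
  (W=0, V=0, U=0, Y=1, X=3, Z=0) weight 3/2156
  … 184 more
Group by Z:
  weight(Z=0) = 67/420
  weight(Z=1) = 19/70
Total weight = 67/420 + 19/70 = 181/420
P(Z=0 | obs) = 67/420 / 181/420 = 67/181
P(Z=1 | obs) = 19/70 / 181/420 = 114/181

P(Z = 1 | obs) = 114/181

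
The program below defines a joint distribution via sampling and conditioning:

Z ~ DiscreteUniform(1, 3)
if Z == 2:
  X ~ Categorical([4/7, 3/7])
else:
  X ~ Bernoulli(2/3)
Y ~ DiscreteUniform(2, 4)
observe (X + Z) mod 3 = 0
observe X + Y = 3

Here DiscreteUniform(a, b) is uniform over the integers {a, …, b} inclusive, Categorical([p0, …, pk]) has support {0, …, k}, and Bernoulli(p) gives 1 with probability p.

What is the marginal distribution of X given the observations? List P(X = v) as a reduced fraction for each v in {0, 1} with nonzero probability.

P(X=0) = 7/16, P(X=1) = 9/16

Enumerate traces; 2 have nonzero weight after conditioning:
  (Z=2, X=1, Y=2) weight 1/21
  (Z=3, X=0, Y=3) weight 1/27
Group by X:
  weight(X=0) = 1/27
  weight(X=1) = 1/21
Total weight = 1/27 + 1/21 = 16/189
P(X=0 | obs) = 1/27 / 16/189 = 7/16
P(X=1 | obs) = 1/21 / 16/189 = 9/16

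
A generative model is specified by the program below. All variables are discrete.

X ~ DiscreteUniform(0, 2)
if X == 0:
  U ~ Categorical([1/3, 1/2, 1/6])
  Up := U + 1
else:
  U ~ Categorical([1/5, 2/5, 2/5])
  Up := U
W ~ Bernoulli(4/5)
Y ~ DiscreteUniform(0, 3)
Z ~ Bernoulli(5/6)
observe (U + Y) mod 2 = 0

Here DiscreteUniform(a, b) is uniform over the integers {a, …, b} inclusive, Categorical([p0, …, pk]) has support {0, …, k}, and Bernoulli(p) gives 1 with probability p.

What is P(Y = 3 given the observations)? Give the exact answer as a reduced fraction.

Enumerate traces; 72 have nonzero weight after conditioning:
  (X=0, U=0, W=0, Y=0, Z=0) weight 1/1080
  (X=0, U=0, W=0, Y=0, Z=1) weight 1/216
  (X=0, U=0, W=0, Y=2, Z=0) weight 1/1080
  (X=0, U=0, W=0, Y=2, Z=1) weight 1/216
  (X=0, U=0, W=1, Y=0, Z=0) weight 1/270
  (X=0, U=0, W=1, Y=0, Z=1) weight 1/54
  (X=0, U=0, W=1, Y=2, Z=0) weight 1/270
  (X=0, U=0, W=1, Y=2, Z=1) weight 1/54
  (X=0, U=1, W=0, Y=1, Z=0) weight 1/720
  (X=0, U=1, W=0, Y=3, Z=0) weight 1/720
  … 62 more
Group by Y:
  weight(Y=0) = 17/120
  weight(Y=1) = 13/120
  weight(Y=2) = 17/120
  weight(Y=3) = 13/120
Total weight = 17/120 + 13/120 + 17/120 + 13/120 = 1/2
P(Y=0 | obs) = 17/120 / 1/2 = 17/60
P(Y=1 | obs) = 13/120 / 1/2 = 13/60
P(Y=2 | obs) = 17/120 / 1/2 = 17/60
P(Y=3 | obs) = 13/120 / 1/2 = 13/60

P(Y = 3 | obs) = 13/60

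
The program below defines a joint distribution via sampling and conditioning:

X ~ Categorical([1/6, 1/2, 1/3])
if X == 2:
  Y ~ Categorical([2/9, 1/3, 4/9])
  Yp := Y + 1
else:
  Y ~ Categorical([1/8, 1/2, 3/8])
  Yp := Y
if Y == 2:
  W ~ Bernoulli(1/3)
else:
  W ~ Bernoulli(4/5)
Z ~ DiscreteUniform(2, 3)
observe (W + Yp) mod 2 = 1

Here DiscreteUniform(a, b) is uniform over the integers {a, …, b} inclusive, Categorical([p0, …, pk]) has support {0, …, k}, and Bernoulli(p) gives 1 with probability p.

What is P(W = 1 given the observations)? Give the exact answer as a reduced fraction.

Enumerate traces; 18 have nonzero weight after conditioning:
  (X=0, Y=0, W=1, Z=2) weight 1/120
  (X=0, Y=0, W=1, Z=3) weight 1/120
  (X=0, Y=1, W=0, Z=2) weight 1/120
  (X=0, Y=1, W=0, Z=3) weight 1/120
  (X=0, Y=2, W=1, Z=2) weight 1/96
  (X=0, Y=2, W=1, Z=3) weight 1/96
  (X=1, Y=0, W=1, Z=2) weight 1/40
  (X=1, Y=0, W=1, Z=3) weight 1/40
  … 10 more
Group by W:
  weight(W=0) = 73/405
  weight(W=1) = 43/180
Total weight = 73/405 + 43/180 = 679/1620
P(W=0 | obs) = 73/405 / 679/1620 = 292/679
P(W=1 | obs) = 43/180 / 679/1620 = 387/679

P(W = 1 | obs) = 387/679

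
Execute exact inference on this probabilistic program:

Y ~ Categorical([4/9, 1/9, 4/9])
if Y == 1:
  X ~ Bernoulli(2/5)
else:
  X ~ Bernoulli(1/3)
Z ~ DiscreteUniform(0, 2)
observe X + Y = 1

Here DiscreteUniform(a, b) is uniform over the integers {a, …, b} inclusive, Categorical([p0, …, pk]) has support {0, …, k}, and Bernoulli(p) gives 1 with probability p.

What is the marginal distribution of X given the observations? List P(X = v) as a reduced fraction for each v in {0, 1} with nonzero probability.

P(X=0) = 9/29, P(X=1) = 20/29

Enumerate traces; 6 have nonzero weight after conditioning:
  (Y=0, X=1, Z=0) weight 4/81
  (Y=0, X=1, Z=1) weight 4/81
  (Y=0, X=1, Z=2) weight 4/81
  (Y=1, X=0, Z=0) weight 1/45
  (Y=1, X=0, Z=1) weight 1/45
  (Y=1, X=0, Z=2) weight 1/45
Group by X:
  weight(X=0) = 1/15
  weight(X=1) = 4/27
Total weight = 1/15 + 4/27 = 29/135
P(X=0 | obs) = 1/15 / 29/135 = 9/29
P(X=1 | obs) = 4/27 / 29/135 = 20/29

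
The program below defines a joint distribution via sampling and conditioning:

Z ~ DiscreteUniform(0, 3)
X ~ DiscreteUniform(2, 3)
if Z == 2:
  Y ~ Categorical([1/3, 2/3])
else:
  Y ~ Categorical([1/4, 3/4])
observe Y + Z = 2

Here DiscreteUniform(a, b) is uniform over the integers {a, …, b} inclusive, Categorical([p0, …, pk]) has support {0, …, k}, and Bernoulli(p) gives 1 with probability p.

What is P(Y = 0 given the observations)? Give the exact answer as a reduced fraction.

P(Y = 0 | obs) = 4/13

Enumerate traces; 4 have nonzero weight after conditioning:
  (Z=1, X=2, Y=1) weight 3/32
  (Z=1, X=3, Y=1) weight 3/32
  (Z=2, X=2, Y=0) weight 1/24
  (Z=2, X=3, Y=0) weight 1/24
Group by Y:
  weight(Y=0) = 1/12
  weight(Y=1) = 3/16
Total weight = 1/12 + 3/16 = 13/48
P(Y=0 | obs) = 1/12 / 13/48 = 4/13
P(Y=1 | obs) = 3/16 / 13/48 = 9/13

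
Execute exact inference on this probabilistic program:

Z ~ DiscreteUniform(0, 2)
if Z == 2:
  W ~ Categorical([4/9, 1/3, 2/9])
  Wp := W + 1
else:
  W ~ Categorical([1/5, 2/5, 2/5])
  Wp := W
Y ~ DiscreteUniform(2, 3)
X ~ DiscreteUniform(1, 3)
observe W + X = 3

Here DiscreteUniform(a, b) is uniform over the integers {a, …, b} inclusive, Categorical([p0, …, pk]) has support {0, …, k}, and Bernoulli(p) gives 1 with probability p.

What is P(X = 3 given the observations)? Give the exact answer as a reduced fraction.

P(X = 3 | obs) = 38/135

Enumerate traces; 18 have nonzero weight after conditioning:
  (Z=0, W=0, Y=2, X=3) weight 1/90
  (Z=0, W=0, Y=3, X=3) weight 1/90
  (Z=0, W=1, Y=2, X=2) weight 1/45
  (Z=0, W=1, Y=3, X=2) weight 1/45
  (Z=0, W=2, Y=2, X=1) weight 1/45
  (Z=0, W=2, Y=3, X=1) weight 1/45
  (Z=1, W=0, Y=2, X=3) weight 1/90
  (Z=1, W=0, Y=3, X=3) weight 1/90
  … 10 more
Group by X:
  weight(X=1) = 46/405
  weight(X=2) = 17/135
  weight(X=3) = 38/405
Total weight = 46/405 + 17/135 + 38/405 = 1/3
P(X=1 | obs) = 46/405 / 1/3 = 46/135
P(X=2 | obs) = 17/135 / 1/3 = 17/45
P(X=3 | obs) = 38/405 / 1/3 = 38/135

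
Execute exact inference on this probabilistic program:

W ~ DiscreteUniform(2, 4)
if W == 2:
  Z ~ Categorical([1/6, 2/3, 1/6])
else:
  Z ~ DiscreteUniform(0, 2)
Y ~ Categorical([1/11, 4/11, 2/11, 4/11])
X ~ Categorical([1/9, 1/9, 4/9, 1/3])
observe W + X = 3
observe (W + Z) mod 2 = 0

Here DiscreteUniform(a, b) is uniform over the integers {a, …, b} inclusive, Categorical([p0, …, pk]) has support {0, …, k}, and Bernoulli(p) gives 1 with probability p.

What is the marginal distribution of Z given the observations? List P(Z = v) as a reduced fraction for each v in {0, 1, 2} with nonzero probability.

Enumerate traces; 12 have nonzero weight after conditioning:
  (W=2, Z=0, Y=0, X=1) weight 1/1782
  (W=2, Z=0, Y=1, X=1) weight 2/891
  (W=2, Z=0, Y=2, X=1) weight 1/891
  (W=2, Z=0, Y=3, X=1) weight 2/891
  (W=2, Z=2, Y=0, X=1) weight 1/1782
  (W=2, Z=2, Y=1, X=1) weight 2/891
  (W=2, Z=2, Y=2, X=1) weight 1/891
  (W=2, Z=2, Y=3, X=1) weight 2/891
  (W=3, Z=1, Y=0, X=0) weight 1/891
  … 3 more
Group by Z:
  weight(Z=0) = 1/162
  weight(Z=1) = 1/81
  weight(Z=2) = 1/162
Total weight = 1/162 + 1/81 + 1/162 = 2/81
P(Z=0 | obs) = 1/162 / 2/81 = 1/4
P(Z=1 | obs) = 1/81 / 2/81 = 1/2
P(Z=2 | obs) = 1/162 / 2/81 = 1/4

P(Z=0) = 1/4, P(Z=1) = 1/2, P(Z=2) = 1/4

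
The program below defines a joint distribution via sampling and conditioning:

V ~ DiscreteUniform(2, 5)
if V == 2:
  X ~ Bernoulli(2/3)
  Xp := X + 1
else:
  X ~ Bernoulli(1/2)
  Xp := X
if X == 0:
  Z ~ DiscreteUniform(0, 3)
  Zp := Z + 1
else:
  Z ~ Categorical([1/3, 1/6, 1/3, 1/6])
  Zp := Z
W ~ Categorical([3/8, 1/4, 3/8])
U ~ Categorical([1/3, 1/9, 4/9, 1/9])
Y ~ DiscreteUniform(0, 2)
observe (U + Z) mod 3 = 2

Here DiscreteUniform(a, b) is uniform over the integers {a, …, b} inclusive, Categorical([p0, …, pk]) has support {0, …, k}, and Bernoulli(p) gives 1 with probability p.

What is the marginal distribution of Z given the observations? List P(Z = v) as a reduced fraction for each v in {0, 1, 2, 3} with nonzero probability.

Enumerate traces; 360 have nonzero weight after conditioning:
  (V=2, X=0, Z=0, W=0, U=2, Y=0) weight 1/864
  (V=2, X=0, Z=0, W=0, U=2, Y=1) weight 1/864
  (V=2, X=0, Z=0, W=0, U=2, Y=2) weight 1/864
  (V=2, X=0, Z=0, W=1, U=2, Y=0) weight 1/1296
  (V=2, X=0, Z=0, W=1, U=2, Y=1) weight 1/1296
  (V=2, X=0, Z=0, W=1, U=2, Y=2) weight 1/1296
  (V=2, X=0, Z=0, W=2, U=2, Y=0) weight 1/864
  (V=2, X=0, Z=0, W=2, U=2, Y=1) weight 1/864
  (V=2, X=0, Z=1, W=0, U=1, Y=0) weight 1/3456
  (V=2, X=0, Z=2, W=0, U=0, Y=0) weight 1/1152
  … 350 more
Group by Z:
  weight(Z=0) = 85/648
  weight(Z=1) = 59/2592
  weight(Z=2) = 85/648
  weight(Z=3) = 59/648
Total weight = 85/648 + 59/2592 + 85/648 + 59/648 = 325/864
P(Z=0 | obs) = 85/648 / 325/864 = 68/195
P(Z=1 | obs) = 59/2592 / 325/864 = 59/975
P(Z=2 | obs) = 85/648 / 325/864 = 68/195
P(Z=3 | obs) = 59/648 / 325/864 = 236/975

P(Z=0) = 68/195, P(Z=1) = 59/975, P(Z=2) = 68/195, P(Z=3) = 236/975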